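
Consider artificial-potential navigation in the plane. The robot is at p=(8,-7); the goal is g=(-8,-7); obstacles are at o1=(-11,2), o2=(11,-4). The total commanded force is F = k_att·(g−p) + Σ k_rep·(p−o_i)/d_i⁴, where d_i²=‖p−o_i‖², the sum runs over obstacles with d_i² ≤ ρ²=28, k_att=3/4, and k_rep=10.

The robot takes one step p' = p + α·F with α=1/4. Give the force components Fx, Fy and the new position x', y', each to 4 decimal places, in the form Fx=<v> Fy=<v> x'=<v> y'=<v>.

Fx=-12.0926 Fy=-0.0926 x'=4.9769 y'=-7.0231

F_att = 3/4·(g−p) = 3/4·(-16,0) = (-12.0000,0.0000)
o1: d²=442 > ρ²=28 → inactive
o2: d²=18 ≤ ρ²=28; F_rep = 10·(-3,-3)/18² = (-0.0926,-0.0926)
F = F_att + ΣF_rep = (-12.0926,-0.0926)
p' = p + 1/4·F = (4.9769,-7.0231)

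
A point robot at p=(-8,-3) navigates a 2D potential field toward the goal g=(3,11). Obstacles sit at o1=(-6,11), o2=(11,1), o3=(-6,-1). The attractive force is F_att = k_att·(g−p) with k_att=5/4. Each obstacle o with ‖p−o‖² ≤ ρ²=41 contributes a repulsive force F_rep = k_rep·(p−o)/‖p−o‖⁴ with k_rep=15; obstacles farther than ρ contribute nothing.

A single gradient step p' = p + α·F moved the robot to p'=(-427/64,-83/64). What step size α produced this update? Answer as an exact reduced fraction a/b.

α = 1/10

F_att = 5/4·(g−p) = 5/4·(11,14) = (13.7500,17.5000)
o1: d²=200 > ρ²=41 → inactive
o2: d²=377 > ρ²=41 → inactive
o3: d²=8 ≤ ρ²=41; F_rep = 15·(-2,-2)/8² = (-0.4688,-0.4688)
F = F_att + ΣF_rep = (13.2812,17.0312)
Δp = p'−p = (1.3281,1.7031); α = Δx/Fx = (85/64) / (425/32) = 1/10
check: Δy/Fy = (109/64) / (545/32) = 1/10 ✓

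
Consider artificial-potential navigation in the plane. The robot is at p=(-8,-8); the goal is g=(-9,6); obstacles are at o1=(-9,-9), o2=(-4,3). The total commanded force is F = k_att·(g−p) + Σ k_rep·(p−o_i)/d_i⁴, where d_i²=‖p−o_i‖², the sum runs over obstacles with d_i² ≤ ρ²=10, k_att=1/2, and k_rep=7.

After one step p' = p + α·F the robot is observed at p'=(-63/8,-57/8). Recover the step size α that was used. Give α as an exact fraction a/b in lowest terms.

α = 1/10

F_att = 1/2·(g−p) = 1/2·(-1,14) = (-0.5000,7.0000)
o1: d²=2 ≤ ρ²=10; F_rep = 7·(1,1)/2² = (1.7500,1.7500)
o2: d²=137 > ρ²=10 → inactive
F = F_att + ΣF_rep = (1.2500,8.7500)
Δp = p'−p = (0.1250,0.8750); α = Δx/Fx = (1/8) / (5/4) = 1/10
check: Δy/Fy = (7/8) / (35/4) = 1/10 ✓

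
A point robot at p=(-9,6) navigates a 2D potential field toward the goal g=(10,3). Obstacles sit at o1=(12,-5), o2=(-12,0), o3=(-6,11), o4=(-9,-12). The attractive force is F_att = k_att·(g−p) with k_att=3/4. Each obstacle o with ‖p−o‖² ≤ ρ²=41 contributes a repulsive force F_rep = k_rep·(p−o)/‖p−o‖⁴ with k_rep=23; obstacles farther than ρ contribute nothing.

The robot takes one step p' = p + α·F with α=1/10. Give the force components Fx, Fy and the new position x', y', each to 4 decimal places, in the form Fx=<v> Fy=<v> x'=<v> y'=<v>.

F_att = 3/4·(g−p) = 3/4·(19,-3) = (14.2500,-2.2500)
o1: d²=562 > ρ²=41 → inactive
o2: d²=45 > ρ²=41 → inactive
o3: d²=34 ≤ ρ²=41; F_rep = 23·(-3,-5)/34² = (-0.0597,-0.0995)
o4: d²=324 > ρ²=41 → inactive
F = F_att + ΣF_rep = (14.1903,-2.3495)
p' = p + 1/10·F = (-7.5810,5.7651)

Fx=14.1903 Fy=-2.3495 x'=-7.5810 y'=5.7651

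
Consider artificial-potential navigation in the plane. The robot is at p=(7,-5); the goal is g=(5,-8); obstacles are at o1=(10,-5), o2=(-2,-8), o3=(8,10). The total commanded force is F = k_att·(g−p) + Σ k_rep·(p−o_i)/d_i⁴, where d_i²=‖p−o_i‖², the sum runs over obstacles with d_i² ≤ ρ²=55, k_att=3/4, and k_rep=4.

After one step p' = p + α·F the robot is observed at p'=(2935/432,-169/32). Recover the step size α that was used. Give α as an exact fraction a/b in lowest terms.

F_att = 3/4·(g−p) = 3/4·(-2,-3) = (-1.5000,-2.2500)
o1: d²=9 ≤ ρ²=55; F_rep = 4·(-3,0)/9² = (-0.1481,0.0000)
o2: d²=90 > ρ²=55 → inactive
o3: d²=226 > ρ²=55 → inactive
F = F_att + ΣF_rep = (-1.6481,-2.2500)
Δp = p'−p = (-0.2060,-0.2812); α = Δx/Fx = (-89/432) / (-89/54) = 1/8
check: Δy/Fy = (-9/32) / (-9/4) = 1/8 ✓

α = 1/8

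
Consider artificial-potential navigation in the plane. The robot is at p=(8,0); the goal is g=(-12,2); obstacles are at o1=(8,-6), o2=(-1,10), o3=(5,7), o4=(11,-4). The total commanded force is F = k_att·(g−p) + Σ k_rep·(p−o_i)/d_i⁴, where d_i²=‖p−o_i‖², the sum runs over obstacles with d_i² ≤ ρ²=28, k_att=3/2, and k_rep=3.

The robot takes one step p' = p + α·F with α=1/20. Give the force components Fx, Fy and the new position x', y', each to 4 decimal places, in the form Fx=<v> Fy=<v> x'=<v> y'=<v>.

F_att = 3/2·(g−p) = 3/2·(-20,2) = (-30.0000,3.0000)
o1: d²=36 > ρ²=28 → inactive
o2: d²=181 > ρ²=28 → inactive
o3: d²=58 > ρ²=28 → inactive
o4: d²=25 ≤ ρ²=28; F_rep = 3·(-3,4)/25² = (-0.0144,0.0192)
F = F_att + ΣF_rep = (-30.0144,3.0192)
p' = p + 1/20·F = (6.4993,0.1510)

Fx=-30.0144 Fy=3.0192 x'=6.4993 y'=0.1510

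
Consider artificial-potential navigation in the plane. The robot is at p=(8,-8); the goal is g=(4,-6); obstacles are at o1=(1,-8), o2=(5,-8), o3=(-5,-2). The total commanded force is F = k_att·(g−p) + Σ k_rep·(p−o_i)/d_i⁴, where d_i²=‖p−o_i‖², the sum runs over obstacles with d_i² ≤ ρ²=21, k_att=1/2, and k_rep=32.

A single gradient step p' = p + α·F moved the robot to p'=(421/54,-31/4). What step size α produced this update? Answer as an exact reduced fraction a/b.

F_att = 1/2·(g−p) = 1/2·(-4,2) = (-2.0000,1.0000)
o1: d²=49 > ρ²=21 → inactive
o2: d²=9 ≤ ρ²=21; F_rep = 32·(3,0)/9² = (1.1852,0.0000)
o3: d²=205 > ρ²=21 → inactive
F = F_att + ΣF_rep = (-0.8148,1.0000)
Δp = p'−p = (-0.2037,0.2500); α = Δx/Fx = (-11/54) / (-22/27) = 1/4
check: Δy/Fy = (1/4) / (1) = 1/4 ✓

α = 1/4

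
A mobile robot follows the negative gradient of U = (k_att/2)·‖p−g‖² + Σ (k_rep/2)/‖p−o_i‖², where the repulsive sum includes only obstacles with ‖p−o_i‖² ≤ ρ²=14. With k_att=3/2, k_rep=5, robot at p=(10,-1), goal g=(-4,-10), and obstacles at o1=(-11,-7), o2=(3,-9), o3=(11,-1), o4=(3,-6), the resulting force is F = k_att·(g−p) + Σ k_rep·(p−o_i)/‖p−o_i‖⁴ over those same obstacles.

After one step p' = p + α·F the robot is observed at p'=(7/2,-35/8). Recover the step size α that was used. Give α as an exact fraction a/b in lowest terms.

α = 1/4

F_att = 3/2·(g−p) = 3/2·(-14,-9) = (-21.0000,-13.5000)
o1: d²=477 > ρ²=14 → inactive
o2: d²=113 > ρ²=14 → inactive
o3: d²=1 ≤ ρ²=14; F_rep = 5·(-1,0)/1² = (-5.0000,0.0000)
o4: d²=74 > ρ²=14 → inactive
F = F_att + ΣF_rep = (-26.0000,-13.5000)
Δp = p'−p = (-6.5000,-3.3750); α = Δx/Fx = (-13/2) / (-26) = 1/4
check: Δy/Fy = (-27/8) / (-27/2) = 1/4 ✓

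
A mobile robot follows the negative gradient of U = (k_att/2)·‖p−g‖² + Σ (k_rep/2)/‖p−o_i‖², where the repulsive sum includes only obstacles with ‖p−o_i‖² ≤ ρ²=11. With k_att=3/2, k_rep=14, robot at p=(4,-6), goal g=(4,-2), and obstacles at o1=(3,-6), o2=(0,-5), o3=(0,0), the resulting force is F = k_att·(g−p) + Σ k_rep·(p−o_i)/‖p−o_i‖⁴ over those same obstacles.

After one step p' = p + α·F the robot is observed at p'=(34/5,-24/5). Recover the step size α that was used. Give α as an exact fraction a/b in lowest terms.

F_att = 3/2·(g−p) = 3/2·(0,4) = (0.0000,6.0000)
o1: d²=1 ≤ ρ²=11; F_rep = 14·(1,0)/1² = (14.0000,0.0000)
o2: d²=17 > ρ²=11 → inactive
o3: d²=52 > ρ²=11 → inactive
F = F_att + ΣF_rep = (14.0000,6.0000)
Δp = p'−p = (2.8000,1.2000); α = Δx/Fx = (14/5) / (14) = 1/5
check: Δy/Fy = (6/5) / (6) = 1/5 ✓

α = 1/5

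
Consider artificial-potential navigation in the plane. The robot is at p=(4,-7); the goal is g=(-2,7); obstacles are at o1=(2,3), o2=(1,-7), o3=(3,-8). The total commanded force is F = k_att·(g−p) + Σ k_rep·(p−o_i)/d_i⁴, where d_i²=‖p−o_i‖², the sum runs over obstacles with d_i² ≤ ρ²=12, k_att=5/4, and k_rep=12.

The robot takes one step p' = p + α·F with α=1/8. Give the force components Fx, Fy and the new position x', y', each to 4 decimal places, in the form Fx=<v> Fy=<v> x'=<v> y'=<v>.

Fx=-4.0556 Fy=20.5000 x'=3.4931 y'=-4.4375

F_att = 5/4·(g−p) = 5/4·(-6,14) = (-7.5000,17.5000)
o1: d²=104 > ρ²=12 → inactive
o2: d²=9 ≤ ρ²=12; F_rep = 12·(3,0)/9² = (0.4444,0.0000)
o3: d²=2 ≤ ρ²=12; F_rep = 12·(1,1)/2² = (3.0000,3.0000)
F = F_att + ΣF_rep = (-4.0556,20.5000)
p' = p + 1/8·F = (3.4931,-4.4375)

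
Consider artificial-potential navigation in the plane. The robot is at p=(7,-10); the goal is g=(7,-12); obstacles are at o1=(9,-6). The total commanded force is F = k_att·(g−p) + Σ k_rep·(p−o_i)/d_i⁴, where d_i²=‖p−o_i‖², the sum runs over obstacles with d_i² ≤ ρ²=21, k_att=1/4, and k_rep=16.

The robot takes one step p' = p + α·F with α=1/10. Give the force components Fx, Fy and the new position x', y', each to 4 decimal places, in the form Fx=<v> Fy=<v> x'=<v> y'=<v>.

Fx=-0.0800 Fy=-0.6600 x'=6.9920 y'=-10.0660

F_att = 1/4·(g−p) = 1/4·(0,-2) = (0.0000,-0.5000)
o1: d²=20 ≤ ρ²=21; F_rep = 16·(-2,-4)/20² = (-0.0800,-0.1600)
F = F_att + ΣF_rep = (-0.0800,-0.6600)
p' = p + 1/10·F = (6.9920,-10.0660)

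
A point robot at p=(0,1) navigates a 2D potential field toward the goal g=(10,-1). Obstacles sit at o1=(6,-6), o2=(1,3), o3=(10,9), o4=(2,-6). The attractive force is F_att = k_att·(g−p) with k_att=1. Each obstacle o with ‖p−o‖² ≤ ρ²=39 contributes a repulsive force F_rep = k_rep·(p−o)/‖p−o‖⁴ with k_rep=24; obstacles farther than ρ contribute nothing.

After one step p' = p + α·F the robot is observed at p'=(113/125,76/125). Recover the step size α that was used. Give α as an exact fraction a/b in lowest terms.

F_att = 1·(g−p) = 1·(10,-2) = (10.0000,-2.0000)
o1: d²=85 > ρ²=39 → inactive
o2: d²=5 ≤ ρ²=39; F_rep = 24·(-1,-2)/5² = (-0.9600,-1.9200)
o3: d²=164 > ρ²=39 → inactive
o4: d²=53 > ρ²=39 → inactive
F = F_att + ΣF_rep = (9.0400,-3.9200)
Δp = p'−p = (0.9040,-0.3920); α = Δx/Fx = (113/125) / (226/25) = 1/10
check: Δy/Fy = (-49/125) / (-98/25) = 1/10 ✓

α = 1/10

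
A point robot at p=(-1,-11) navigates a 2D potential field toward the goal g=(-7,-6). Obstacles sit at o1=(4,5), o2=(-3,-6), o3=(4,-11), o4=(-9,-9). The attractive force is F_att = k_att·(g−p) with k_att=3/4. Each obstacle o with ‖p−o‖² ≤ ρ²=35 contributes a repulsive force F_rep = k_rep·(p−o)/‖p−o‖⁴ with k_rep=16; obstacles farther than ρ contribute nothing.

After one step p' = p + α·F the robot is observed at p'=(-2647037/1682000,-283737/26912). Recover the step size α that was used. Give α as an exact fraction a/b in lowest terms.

α = 1/8

F_att = 3/4·(g−p) = 3/4·(-6,5) = (-4.5000,3.7500)
o1: d²=281 > ρ²=35 → inactive
o2: d²=29 ≤ ρ²=35; F_rep = 16·(2,-5)/29² = (0.0380,-0.0951)
o3: d²=25 ≤ ρ²=35; F_rep = 16·(-5,0)/25² = (-0.1280,0.0000)
o4: d²=68 > ρ²=35 → inactive
F = F_att + ΣF_rep = (-4.5900,3.6549)
Δp = p'−p = (-0.5737,0.4569); α = Δx/Fx = (-965037/1682000) / (-965037/210250) = 1/8
check: Δy/Fy = (12295/26912) / (12295/3364) = 1/8 ✓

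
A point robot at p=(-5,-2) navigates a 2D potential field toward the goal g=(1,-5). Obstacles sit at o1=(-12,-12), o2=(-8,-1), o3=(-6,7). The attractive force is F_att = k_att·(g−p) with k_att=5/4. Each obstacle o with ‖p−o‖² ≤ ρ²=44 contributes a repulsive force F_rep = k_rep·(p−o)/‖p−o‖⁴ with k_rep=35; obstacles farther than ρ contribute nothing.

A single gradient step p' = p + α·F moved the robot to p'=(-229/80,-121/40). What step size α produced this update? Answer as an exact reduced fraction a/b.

α = 1/4

F_att = 5/4·(g−p) = 5/4·(6,-3) = (7.5000,-3.7500)
o1: d²=149 > ρ²=44 → inactive
o2: d²=10 ≤ ρ²=44; F_rep = 35·(3,-1)/10² = (1.0500,-0.3500)
o3: d²=82 > ρ²=44 → inactive
F = F_att + ΣF_rep = (8.5500,-4.1000)
Δp = p'−p = (2.1375,-1.0250); α = Δx/Fx = (171/80) / (171/20) = 1/4
check: Δy/Fy = (-41/40) / (-41/10) = 1/4 ✓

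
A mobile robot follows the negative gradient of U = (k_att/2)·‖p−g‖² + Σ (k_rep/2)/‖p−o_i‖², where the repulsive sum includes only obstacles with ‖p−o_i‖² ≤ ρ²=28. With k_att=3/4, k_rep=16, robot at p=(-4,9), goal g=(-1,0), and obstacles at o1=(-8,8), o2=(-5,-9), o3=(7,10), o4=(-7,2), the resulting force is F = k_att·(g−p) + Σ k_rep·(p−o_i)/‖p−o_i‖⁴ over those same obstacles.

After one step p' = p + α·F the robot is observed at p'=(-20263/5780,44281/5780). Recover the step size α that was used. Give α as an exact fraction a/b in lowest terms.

α = 1/5

F_att = 3/4·(g−p) = 3/4·(3,-9) = (2.2500,-6.7500)
o1: d²=17 ≤ ρ²=28; F_rep = 16·(4,1)/17² = (0.2215,0.0554)
o2: d²=325 > ρ²=28 → inactive
o3: d²=122 > ρ²=28 → inactive
o4: d²=58 > ρ²=28 → inactive
F = F_att + ΣF_rep = (2.4715,-6.6946)
Δp = p'−p = (0.4943,-1.3389); α = Δx/Fx = (2857/5780) / (2857/1156) = 1/5
check: Δy/Fy = (-7739/5780) / (-7739/1156) = 1/5 ✓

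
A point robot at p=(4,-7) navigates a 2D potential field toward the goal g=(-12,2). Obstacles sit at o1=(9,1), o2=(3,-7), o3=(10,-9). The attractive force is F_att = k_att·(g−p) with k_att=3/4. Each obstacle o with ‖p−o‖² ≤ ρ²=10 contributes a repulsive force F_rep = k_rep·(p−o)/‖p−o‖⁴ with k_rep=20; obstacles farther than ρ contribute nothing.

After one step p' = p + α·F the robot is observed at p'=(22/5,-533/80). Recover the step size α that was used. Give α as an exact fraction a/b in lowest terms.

α = 1/20

F_att = 3/4·(g−p) = 3/4·(-16,9) = (-12.0000,6.7500)
o1: d²=89 > ρ²=10 → inactive
o2: d²=1 ≤ ρ²=10; F_rep = 20·(1,0)/1² = (20.0000,0.0000)
o3: d²=40 > ρ²=10 → inactive
F = F_att + ΣF_rep = (8.0000,6.7500)
Δp = p'−p = (0.4000,0.3375); α = Δx/Fx = (2/5) / (8) = 1/20
check: Δy/Fy = (27/80) / (27/4) = 1/20 ✓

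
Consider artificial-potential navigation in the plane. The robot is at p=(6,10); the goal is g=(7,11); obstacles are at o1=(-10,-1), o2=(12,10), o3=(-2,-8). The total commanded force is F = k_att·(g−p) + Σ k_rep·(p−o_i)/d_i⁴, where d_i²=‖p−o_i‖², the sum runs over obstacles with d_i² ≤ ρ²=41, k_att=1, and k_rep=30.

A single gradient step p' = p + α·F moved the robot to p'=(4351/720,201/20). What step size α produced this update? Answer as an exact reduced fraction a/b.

F_att = 1·(g−p) = 1·(1,1) = (1.0000,1.0000)
o1: d²=377 > ρ²=41 → inactive
o2: d²=36 ≤ ρ²=41; F_rep = 30·(-6,0)/36² = (-0.1389,0.0000)
o3: d²=388 > ρ²=41 → inactive
F = F_att + ΣF_rep = (0.8611,1.0000)
Δp = p'−p = (0.0431,0.0500); α = Δx/Fx = (31/720) / (31/36) = 1/20
check: Δy/Fy = (1/20) / (1) = 1/20 ✓

α = 1/20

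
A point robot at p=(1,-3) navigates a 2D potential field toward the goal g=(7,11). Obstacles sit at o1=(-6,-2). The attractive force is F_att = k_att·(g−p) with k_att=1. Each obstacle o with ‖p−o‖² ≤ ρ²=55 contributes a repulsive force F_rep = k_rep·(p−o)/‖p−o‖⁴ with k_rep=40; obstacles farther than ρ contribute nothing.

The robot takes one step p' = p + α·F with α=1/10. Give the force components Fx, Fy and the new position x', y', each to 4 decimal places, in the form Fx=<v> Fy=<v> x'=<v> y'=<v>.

Fx=6.1120 Fy=13.9840 x'=1.6112 y'=-1.6016

F_att = 1·(g−p) = 1·(6,14) = (6.0000,14.0000)
o1: d²=50 ≤ ρ²=55; F_rep = 40·(7,-1)/50² = (0.1120,-0.0160)
F = F_att + ΣF_rep = (6.1120,13.9840)
p' = p + 1/10·F = (1.6112,-1.6016)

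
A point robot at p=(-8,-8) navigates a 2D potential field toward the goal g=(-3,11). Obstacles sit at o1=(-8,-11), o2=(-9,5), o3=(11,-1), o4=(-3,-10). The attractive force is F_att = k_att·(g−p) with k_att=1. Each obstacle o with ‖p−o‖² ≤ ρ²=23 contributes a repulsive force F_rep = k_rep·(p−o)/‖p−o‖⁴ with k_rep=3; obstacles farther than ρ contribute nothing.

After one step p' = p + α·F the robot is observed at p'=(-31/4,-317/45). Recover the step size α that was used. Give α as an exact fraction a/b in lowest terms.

F_att = 1·(g−p) = 1·(5,19) = (5.0000,19.0000)
o1: d²=9 ≤ ρ²=23; F_rep = 3·(0,3)/9² = (0.0000,0.1111)
o2: d²=170 > ρ²=23 → inactive
o3: d²=410 > ρ²=23 → inactive
o4: d²=29 > ρ²=23 → inactive
F = F_att + ΣF_rep = (5.0000,19.1111)
Δp = p'−p = (0.2500,0.9556); α = Δx/Fx = (1/4) / (5) = 1/20
check: Δy/Fy = (43/45) / (172/9) = 1/20 ✓

α = 1/20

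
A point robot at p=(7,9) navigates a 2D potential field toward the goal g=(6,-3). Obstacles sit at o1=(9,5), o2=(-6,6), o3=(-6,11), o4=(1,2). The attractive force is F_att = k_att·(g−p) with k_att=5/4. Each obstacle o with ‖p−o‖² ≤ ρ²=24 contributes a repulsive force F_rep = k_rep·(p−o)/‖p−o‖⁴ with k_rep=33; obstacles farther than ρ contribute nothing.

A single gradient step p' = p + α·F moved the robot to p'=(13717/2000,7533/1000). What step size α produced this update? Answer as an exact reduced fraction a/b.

F_att = 5/4·(g−p) = 5/4·(-1,-12) = (-1.2500,-15.0000)
o1: d²=20 ≤ ρ²=24; F_rep = 33·(-2,4)/20² = (-0.1650,0.3300)
o2: d²=178 > ρ²=24 → inactive
o3: d²=173 > ρ²=24 → inactive
o4: d²=85 > ρ²=24 → inactive
F = F_att + ΣF_rep = (-1.4150,-14.6700)
Δp = p'−p = (-0.1415,-1.4670); α = Δx/Fx = (-283/2000) / (-283/200) = 1/10
check: Δy/Fy = (-1467/1000) / (-1467/100) = 1/10 ✓

α = 1/10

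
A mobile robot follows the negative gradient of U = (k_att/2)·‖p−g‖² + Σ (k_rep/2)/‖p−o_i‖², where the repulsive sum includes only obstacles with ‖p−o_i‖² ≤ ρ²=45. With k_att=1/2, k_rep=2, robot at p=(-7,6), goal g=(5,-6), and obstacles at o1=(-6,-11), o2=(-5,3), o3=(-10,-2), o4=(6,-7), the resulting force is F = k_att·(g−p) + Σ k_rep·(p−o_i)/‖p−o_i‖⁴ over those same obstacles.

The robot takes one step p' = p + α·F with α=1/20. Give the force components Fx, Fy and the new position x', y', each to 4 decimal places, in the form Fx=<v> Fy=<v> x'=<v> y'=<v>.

F_att = 1/2·(g−p) = 1/2·(12,-12) = (6.0000,-6.0000)
o1: d²=290 > ρ²=45 → inactive
o2: d²=13 ≤ ρ²=45; F_rep = 2·(-2,3)/13² = (-0.0237,0.0355)
o3: d²=73 > ρ²=45 → inactive
o4: d²=338 > ρ²=45 → inactive
F = F_att + ΣF_rep = (5.9763,-5.9645)
p' = p + 1/20·F = (-6.7012,5.7018)

Fx=5.9763 Fy=-5.9645 x'=-6.7012 y'=5.7018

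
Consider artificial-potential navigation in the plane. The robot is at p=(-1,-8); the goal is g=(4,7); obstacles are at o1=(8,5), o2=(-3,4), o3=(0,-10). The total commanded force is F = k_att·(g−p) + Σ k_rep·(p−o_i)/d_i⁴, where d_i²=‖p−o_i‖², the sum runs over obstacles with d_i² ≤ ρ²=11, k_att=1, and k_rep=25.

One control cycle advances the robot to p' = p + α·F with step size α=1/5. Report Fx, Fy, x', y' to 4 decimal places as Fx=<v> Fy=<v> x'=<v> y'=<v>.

F_att = 1·(g−p) = 1·(5,15) = (5.0000,15.0000)
o1: d²=250 > ρ²=11 → inactive
o2: d²=148 > ρ²=11 → inactive
o3: d²=5 ≤ ρ²=11; F_rep = 25·(-1,2)/5² = (-1.0000,2.0000)
F = F_att + ΣF_rep = (4.0000,17.0000)
p' = p + 1/5·F = (-0.2000,-4.6000)

Fx=4.0000 Fy=17.0000 x'=-0.2000 y'=-4.6000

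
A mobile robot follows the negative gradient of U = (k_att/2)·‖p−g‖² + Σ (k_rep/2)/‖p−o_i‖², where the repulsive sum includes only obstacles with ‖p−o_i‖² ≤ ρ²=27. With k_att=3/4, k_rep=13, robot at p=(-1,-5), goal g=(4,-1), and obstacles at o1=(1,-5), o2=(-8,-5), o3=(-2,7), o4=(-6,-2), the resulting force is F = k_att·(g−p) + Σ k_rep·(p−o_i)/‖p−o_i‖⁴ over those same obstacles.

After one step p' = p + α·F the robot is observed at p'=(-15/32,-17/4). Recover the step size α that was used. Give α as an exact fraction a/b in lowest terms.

F_att = 3/4·(g−p) = 3/4·(5,4) = (3.7500,3.0000)
o1: d²=4 ≤ ρ²=27; F_rep = 13·(-2,0)/4² = (-1.6250,0.0000)
o2: d²=49 > ρ²=27 → inactive
o3: d²=145 > ρ²=27 → inactive
o4: d²=34 > ρ²=27 → inactive
F = F_att + ΣF_rep = (2.1250,3.0000)
Δp = p'−p = (0.5312,0.7500); α = Δx/Fx = (17/32) / (17/8) = 1/4
check: Δy/Fy = (3/4) / (3) = 1/4 ✓

α = 1/4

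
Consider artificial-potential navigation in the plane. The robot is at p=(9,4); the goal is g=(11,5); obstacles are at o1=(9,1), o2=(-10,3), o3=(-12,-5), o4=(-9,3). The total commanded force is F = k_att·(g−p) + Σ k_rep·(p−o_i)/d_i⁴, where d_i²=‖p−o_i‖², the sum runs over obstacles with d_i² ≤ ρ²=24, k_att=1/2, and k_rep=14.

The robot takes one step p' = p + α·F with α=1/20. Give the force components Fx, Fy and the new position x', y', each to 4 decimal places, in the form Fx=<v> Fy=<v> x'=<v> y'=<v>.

Fx=1.0000 Fy=1.0185 x'=9.0500 y'=4.0509

F_att = 1/2·(g−p) = 1/2·(2,1) = (1.0000,0.5000)
o1: d²=9 ≤ ρ²=24; F_rep = 14·(0,3)/9² = (0.0000,0.5185)
o2: d²=362 > ρ²=24 → inactive
o3: d²=522 > ρ²=24 → inactive
o4: d²=325 > ρ²=24 → inactive
F = F_att + ΣF_rep = (1.0000,1.0185)
p' = p + 1/20·F = (9.0500,4.0509)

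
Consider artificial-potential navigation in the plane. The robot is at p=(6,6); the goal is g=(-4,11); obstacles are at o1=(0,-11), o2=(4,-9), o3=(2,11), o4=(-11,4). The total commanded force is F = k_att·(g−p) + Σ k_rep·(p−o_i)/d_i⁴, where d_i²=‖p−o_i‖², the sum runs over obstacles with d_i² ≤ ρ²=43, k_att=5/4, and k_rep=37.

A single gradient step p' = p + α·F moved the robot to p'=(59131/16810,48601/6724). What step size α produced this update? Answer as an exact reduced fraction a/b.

F_att = 5/4·(g−p) = 5/4·(-10,5) = (-12.5000,6.2500)
o1: d²=325 > ρ²=43 → inactive
o2: d²=229 > ρ²=43 → inactive
o3: d²=41 ≤ ρ²=43; F_rep = 37·(4,-5)/41² = (0.0880,-0.1101)
o4: d²=293 > ρ²=43 → inactive
F = F_att + ΣF_rep = (-12.4120,6.1399)
Δp = p'−p = (-2.4824,1.2280); α = Δx/Fx = (-41729/16810) / (-41729/3362) = 1/5
check: Δy/Fy = (8257/6724) / (41285/6724) = 1/5 ✓

α = 1/5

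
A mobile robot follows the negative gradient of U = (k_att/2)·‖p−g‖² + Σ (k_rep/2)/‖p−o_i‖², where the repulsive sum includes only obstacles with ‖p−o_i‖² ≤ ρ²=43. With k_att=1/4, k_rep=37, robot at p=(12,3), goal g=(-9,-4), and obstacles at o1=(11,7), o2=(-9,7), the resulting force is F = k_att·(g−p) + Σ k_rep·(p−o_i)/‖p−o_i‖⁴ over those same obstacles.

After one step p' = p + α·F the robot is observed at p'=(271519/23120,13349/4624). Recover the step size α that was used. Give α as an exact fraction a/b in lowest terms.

F_att = 1/4·(g−p) = 1/4·(-21,-7) = (-5.2500,-1.7500)
o1: d²=17 ≤ ρ²=43; F_rep = 37·(1,-4)/17² = (0.1280,-0.5121)
o2: d²=457 > ρ²=43 → inactive
F = F_att + ΣF_rep = (-5.1220,-2.2621)
Δp = p'−p = (-0.2561,-0.1131); α = Δx/Fx = (-5921/23120) / (-5921/1156) = 1/20
check: Δy/Fy = (-523/4624) / (-2615/1156) = 1/20 ✓

α = 1/20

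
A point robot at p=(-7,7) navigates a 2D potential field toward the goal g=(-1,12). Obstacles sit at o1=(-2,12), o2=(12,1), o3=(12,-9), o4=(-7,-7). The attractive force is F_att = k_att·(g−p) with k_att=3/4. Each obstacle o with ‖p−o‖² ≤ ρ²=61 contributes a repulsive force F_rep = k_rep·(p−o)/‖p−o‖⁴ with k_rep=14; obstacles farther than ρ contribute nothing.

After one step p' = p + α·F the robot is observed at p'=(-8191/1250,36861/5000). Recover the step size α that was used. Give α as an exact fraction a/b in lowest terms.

α = 1/10

F_att = 3/4·(g−p) = 3/4·(6,5) = (4.5000,3.7500)
o1: d²=50 ≤ ρ²=61; F_rep = 14·(-5,-5)/50² = (-0.0280,-0.0280)
o2: d²=397 > ρ²=61 → inactive
o3: d²=617 > ρ²=61 → inactive
o4: d²=196 > ρ²=61 → inactive
F = F_att + ΣF_rep = (4.4720,3.7220)
Δp = p'−p = (0.4472,0.3722); α = Δx/Fx = (559/1250) / (559/125) = 1/10
check: Δy/Fy = (1861/5000) / (1861/500) = 1/10 ✓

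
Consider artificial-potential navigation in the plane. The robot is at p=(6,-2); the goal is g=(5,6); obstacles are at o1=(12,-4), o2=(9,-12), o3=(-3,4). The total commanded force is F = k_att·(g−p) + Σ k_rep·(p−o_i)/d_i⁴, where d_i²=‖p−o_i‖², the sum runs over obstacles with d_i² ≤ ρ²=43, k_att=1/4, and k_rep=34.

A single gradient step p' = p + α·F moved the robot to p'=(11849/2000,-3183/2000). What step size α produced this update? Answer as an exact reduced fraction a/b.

α = 1/5

F_att = 1/4·(g−p) = 1/4·(-1,8) = (-0.2500,2.0000)
o1: d²=40 ≤ ρ²=43; F_rep = 34·(-6,2)/40² = (-0.1275,0.0425)
o2: d²=109 > ρ²=43 → inactive
o3: d²=117 > ρ²=43 → inactive
F = F_att + ΣF_rep = (-0.3775,2.0425)
Δp = p'−p = (-0.0755,0.4085); α = Δx/Fx = (-151/2000) / (-151/400) = 1/5
check: Δy/Fy = (817/2000) / (817/400) = 1/5 ✓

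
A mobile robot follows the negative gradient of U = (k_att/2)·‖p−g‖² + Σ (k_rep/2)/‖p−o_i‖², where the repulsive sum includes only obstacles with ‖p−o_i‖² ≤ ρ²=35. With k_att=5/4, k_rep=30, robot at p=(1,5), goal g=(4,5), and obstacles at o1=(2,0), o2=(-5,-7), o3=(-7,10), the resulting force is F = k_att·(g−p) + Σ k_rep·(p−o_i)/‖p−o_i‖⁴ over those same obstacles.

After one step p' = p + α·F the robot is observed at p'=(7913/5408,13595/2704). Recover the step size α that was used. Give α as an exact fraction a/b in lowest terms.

α = 1/8

F_att = 5/4·(g−p) = 5/4·(3,0) = (3.7500,0.0000)
o1: d²=26 ≤ ρ²=35; F_rep = 30·(-1,5)/26² = (-0.0444,0.2219)
o2: d²=180 > ρ²=35 → inactive
o3: d²=89 > ρ²=35 → inactive
F = F_att + ΣF_rep = (3.7056,0.2219)
Δp = p'−p = (0.4632,0.0277); α = Δx/Fx = (2505/5408) / (2505/676) = 1/8
check: Δy/Fy = (75/2704) / (75/338) = 1/8 ✓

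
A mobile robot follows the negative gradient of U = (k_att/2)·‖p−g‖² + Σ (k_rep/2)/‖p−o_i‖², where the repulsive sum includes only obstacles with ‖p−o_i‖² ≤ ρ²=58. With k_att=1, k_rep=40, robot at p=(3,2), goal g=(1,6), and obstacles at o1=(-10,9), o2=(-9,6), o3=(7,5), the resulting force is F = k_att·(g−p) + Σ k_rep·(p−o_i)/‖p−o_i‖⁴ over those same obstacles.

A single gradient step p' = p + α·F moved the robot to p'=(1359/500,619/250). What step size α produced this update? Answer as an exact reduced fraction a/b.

F_att = 1·(g−p) = 1·(-2,4) = (-2.0000,4.0000)
o1: d²=218 > ρ²=58 → inactive
o2: d²=160 > ρ²=58 → inactive
o3: d²=25 ≤ ρ²=58; F_rep = 40·(-4,-3)/25² = (-0.2560,-0.1920)
F = F_att + ΣF_rep = (-2.2560,3.8080)
Δp = p'−p = (-0.2820,0.4760); α = Δx/Fx = (-141/500) / (-282/125) = 1/8
check: Δy/Fy = (119/250) / (476/125) = 1/8 ✓

α = 1/8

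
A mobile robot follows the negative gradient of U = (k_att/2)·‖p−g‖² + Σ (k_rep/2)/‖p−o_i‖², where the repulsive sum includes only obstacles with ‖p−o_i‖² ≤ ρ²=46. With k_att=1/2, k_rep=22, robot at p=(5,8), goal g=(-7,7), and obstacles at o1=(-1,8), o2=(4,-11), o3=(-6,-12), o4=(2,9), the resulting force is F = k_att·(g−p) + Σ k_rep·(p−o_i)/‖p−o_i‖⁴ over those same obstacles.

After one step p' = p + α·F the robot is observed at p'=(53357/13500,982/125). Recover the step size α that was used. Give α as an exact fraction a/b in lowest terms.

α = 1/5

F_att = 1/2·(g−p) = 1/2·(-12,-1) = (-6.0000,-0.5000)
o1: d²=36 ≤ ρ²=46; F_rep = 22·(6,0)/36² = (0.1019,0.0000)
o2: d²=362 > ρ²=46 → inactive
o3: d²=521 > ρ²=46 → inactive
o4: d²=10 ≤ ρ²=46; F_rep = 22·(3,-1)/10² = (0.6600,-0.2200)
F = F_att + ΣF_rep = (-5.2381,-0.7200)
Δp = p'−p = (-1.0476,-0.1440); α = Δx/Fx = (-14143/13500) / (-14143/2700) = 1/5
check: Δy/Fy = (-18/125) / (-18/25) = 1/5 ✓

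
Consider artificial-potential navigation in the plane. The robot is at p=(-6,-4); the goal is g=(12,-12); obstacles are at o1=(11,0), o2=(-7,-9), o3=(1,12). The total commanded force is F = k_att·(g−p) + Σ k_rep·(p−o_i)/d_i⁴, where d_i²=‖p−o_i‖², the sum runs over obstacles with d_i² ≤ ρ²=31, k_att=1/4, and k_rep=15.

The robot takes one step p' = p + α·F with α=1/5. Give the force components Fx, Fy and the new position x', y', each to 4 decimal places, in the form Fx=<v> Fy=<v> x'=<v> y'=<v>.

F_att = 1/4·(g−p) = 1/4·(18,-8) = (4.5000,-2.0000)
o1: d²=305 > ρ²=31 → inactive
o2: d²=26 ≤ ρ²=31; F_rep = 15·(1,5)/26² = (0.0222,0.1109)
o3: d²=305 > ρ²=31 → inactive
F = F_att + ΣF_rep = (4.5222,-1.8891)
p' = p + 1/5·F = (-5.0956,-4.3778)

Fx=4.5222 Fy=-1.8891 x'=-5.0956 y'=-4.3778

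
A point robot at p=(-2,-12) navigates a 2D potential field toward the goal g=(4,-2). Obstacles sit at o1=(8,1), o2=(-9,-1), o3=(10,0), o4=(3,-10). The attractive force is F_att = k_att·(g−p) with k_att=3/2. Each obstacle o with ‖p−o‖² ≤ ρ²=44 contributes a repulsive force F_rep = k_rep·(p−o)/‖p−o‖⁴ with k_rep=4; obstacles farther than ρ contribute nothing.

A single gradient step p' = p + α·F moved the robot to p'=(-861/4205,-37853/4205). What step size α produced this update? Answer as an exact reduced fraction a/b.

F_att = 3/2·(g−p) = 3/2·(6,10) = (9.0000,15.0000)
o1: d²=269 > ρ²=44 → inactive
o2: d²=170 > ρ²=44 → inactive
o3: d²=288 > ρ²=44 → inactive
o4: d²=29 ≤ ρ²=44; F_rep = 4·(-5,-2)/29² = (-0.0238,-0.0095)
F = F_att + ΣF_rep = (8.9762,14.9905)
Δp = p'−p = (1.7952,2.9981); α = Δx/Fx = (7549/4205) / (7549/841) = 1/5
check: Δy/Fy = (12607/4205) / (12607/841) = 1/5 ✓

α = 1/5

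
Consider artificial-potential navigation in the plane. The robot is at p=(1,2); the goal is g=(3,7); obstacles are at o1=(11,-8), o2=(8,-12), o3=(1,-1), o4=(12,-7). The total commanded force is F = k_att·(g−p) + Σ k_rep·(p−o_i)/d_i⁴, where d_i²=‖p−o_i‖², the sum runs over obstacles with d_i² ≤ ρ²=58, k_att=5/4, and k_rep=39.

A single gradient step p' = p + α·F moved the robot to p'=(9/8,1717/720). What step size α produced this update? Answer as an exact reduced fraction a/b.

α = 1/20

F_att = 5/4·(g−p) = 5/4·(2,5) = (2.5000,6.2500)
o1: d²=200 > ρ²=58 → inactive
o2: d²=245 > ρ²=58 → inactive
o3: d²=9 ≤ ρ²=58; F_rep = 39·(0,3)/9² = (0.0000,1.4444)
o4: d²=202 > ρ²=58 → inactive
F = F_att + ΣF_rep = (2.5000,7.6944)
Δp = p'−p = (0.1250,0.3847); α = Δx/Fx = (1/8) / (5/2) = 1/20
check: Δy/Fy = (277/720) / (277/36) = 1/20 ✓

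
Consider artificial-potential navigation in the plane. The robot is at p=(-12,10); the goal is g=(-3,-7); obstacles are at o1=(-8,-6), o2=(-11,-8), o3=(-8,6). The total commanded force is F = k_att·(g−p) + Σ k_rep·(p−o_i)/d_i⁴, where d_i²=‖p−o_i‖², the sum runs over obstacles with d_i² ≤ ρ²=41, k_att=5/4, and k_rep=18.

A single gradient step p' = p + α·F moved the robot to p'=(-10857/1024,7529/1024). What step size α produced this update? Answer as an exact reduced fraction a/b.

F_att = 5/4·(g−p) = 5/4·(9,-17) = (11.2500,-21.2500)
o1: d²=272 > ρ²=41 → inactive
o2: d²=325 > ρ²=41 → inactive
o3: d²=32 ≤ ρ²=41; F_rep = 18·(-4,4)/32² = (-0.0703,0.0703)
F = F_att + ΣF_rep = (11.1797,-21.1797)
Δp = p'−p = (1.3975,-2.6475); α = Δx/Fx = (1431/1024) / (1431/128) = 1/8
check: Δy/Fy = (-2711/1024) / (-2711/128) = 1/8 ✓

α = 1/8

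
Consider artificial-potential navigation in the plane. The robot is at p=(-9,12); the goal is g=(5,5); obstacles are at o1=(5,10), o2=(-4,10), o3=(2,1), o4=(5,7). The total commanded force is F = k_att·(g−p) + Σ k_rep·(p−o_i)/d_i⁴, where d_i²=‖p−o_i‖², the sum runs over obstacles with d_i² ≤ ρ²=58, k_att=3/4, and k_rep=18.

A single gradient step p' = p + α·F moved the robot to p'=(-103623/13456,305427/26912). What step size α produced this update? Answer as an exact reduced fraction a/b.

F_att = 3/4·(g−p) = 3/4·(14,-7) = (10.5000,-5.2500)
o1: d²=200 > ρ²=58 → inactive
o2: d²=29 ≤ ρ²=58; F_rep = 18·(-5,2)/29² = (-0.1070,0.0428)
o3: d²=242 > ρ²=58 → inactive
o4: d²=221 > ρ²=58 → inactive
F = F_att + ΣF_rep = (10.3930,-5.2072)
Δp = p'−p = (1.2991,-0.6509); α = Δx/Fx = (17481/13456) / (17481/1682) = 1/8
check: Δy/Fy = (-17517/26912) / (-17517/3364) = 1/8 ✓

α = 1/8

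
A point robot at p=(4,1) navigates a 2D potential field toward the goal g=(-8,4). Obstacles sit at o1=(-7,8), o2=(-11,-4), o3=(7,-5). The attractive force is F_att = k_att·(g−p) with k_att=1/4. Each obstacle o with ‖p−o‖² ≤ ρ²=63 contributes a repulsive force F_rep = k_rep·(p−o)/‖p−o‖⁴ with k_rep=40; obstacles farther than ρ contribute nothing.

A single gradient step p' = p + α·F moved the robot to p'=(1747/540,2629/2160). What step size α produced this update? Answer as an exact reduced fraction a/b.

α = 1/4

F_att = 1/4·(g−p) = 1/4·(-12,3) = (-3.0000,0.7500)
o1: d²=170 > ρ²=63 → inactive
o2: d²=250 > ρ²=63 → inactive
o3: d²=45 ≤ ρ²=63; F_rep = 40·(-3,6)/45² = (-0.0593,0.1185)
F = F_att + ΣF_rep = (-3.0593,0.8685)
Δp = p'−p = (-0.7648,0.2171); α = Δx/Fx = (-413/540) / (-413/135) = 1/4
check: Δy/Fy = (469/2160) / (469/540) = 1/4 ✓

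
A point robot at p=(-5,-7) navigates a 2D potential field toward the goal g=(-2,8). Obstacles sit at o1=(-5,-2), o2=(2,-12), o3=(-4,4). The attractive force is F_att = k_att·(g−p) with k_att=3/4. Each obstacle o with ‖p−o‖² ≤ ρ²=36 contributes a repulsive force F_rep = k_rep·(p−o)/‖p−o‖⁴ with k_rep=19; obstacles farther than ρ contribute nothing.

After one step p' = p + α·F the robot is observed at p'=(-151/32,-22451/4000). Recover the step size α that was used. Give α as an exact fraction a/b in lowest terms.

F_att = 3/4·(g−p) = 3/4·(3,15) = (2.2500,11.2500)
o1: d²=25 ≤ ρ²=36; F_rep = 19·(0,-5)/25² = (0.0000,-0.1520)
o2: d²=74 > ρ²=36 → inactive
o3: d²=122 > ρ²=36 → inactive
F = F_att + ΣF_rep = (2.2500,11.0980)
Δp = p'−p = (0.2812,1.3873); α = Δx/Fx = (9/32) / (9/4) = 1/8
check: Δy/Fy = (5549/4000) / (5549/500) = 1/8 ✓

α = 1/8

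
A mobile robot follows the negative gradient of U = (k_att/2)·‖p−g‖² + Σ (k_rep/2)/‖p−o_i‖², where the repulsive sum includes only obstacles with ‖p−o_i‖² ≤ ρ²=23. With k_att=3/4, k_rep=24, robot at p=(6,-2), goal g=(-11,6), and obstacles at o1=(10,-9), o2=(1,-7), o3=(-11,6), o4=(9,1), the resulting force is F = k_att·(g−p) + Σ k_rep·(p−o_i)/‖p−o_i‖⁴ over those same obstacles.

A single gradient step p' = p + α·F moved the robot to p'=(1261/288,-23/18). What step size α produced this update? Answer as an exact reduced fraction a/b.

α = 1/8

F_att = 3/4·(g−p) = 3/4·(-17,8) = (-12.7500,6.0000)
o1: d²=65 > ρ²=23 → inactive
o2: d²=50 > ρ²=23 → inactive
o3: d²=353 > ρ²=23 → inactive
o4: d²=18 ≤ ρ²=23; F_rep = 24·(-3,-3)/18² = (-0.2222,-0.2222)
F = F_att + ΣF_rep = (-12.9722,5.7778)
Δp = p'−p = (-1.6215,0.7222); α = Δx/Fx = (-467/288) / (-467/36) = 1/8
check: Δy/Fy = (13/18) / (52/9) = 1/8 ✓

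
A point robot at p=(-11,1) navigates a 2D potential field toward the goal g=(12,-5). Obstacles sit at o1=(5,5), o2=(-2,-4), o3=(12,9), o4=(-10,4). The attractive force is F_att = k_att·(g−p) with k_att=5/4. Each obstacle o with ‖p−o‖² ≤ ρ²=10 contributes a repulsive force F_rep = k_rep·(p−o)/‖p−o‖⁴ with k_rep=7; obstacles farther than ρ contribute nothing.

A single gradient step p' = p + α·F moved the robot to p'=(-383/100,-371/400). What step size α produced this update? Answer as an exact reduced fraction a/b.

F_att = 5/4·(g−p) = 5/4·(23,-6) = (28.7500,-7.5000)
o1: d²=272 > ρ²=10 → inactive
o2: d²=106 > ρ²=10 → inactive
o3: d²=593 > ρ²=10 → inactive
o4: d²=10 ≤ ρ²=10; F_rep = 7·(-1,-3)/10² = (-0.0700,-0.2100)
F = F_att + ΣF_rep = (28.6800,-7.7100)
Δp = p'−p = (7.1700,-1.9275); α = Δx/Fx = (717/100) / (717/25) = 1/4
check: Δy/Fy = (-771/400) / (-771/100) = 1/4 ✓

α = 1/4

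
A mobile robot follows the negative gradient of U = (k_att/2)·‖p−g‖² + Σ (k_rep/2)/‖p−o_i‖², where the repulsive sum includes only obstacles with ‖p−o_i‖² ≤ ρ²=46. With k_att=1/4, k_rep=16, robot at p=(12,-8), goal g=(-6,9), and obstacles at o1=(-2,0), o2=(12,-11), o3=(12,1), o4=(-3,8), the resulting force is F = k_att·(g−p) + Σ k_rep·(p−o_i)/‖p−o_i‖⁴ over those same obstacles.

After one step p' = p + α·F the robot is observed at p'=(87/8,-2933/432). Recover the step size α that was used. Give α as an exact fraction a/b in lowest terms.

F_att = 1/4·(g−p) = 1/4·(-18,17) = (-4.5000,4.2500)
o1: d²=260 > ρ²=46 → inactive
o2: d²=9 ≤ ρ²=46; F_rep = 16·(0,3)/9² = (0.0000,0.5926)
o3: d²=81 > ρ²=46 → inactive
o4: d²=481 > ρ²=46 → inactive
F = F_att + ΣF_rep = (-4.5000,4.8426)
Δp = p'−p = (-1.1250,1.2106); α = Δx/Fx = (-9/8) / (-9/2) = 1/4
check: Δy/Fy = (523/432) / (523/108) = 1/4 ✓

α = 1/4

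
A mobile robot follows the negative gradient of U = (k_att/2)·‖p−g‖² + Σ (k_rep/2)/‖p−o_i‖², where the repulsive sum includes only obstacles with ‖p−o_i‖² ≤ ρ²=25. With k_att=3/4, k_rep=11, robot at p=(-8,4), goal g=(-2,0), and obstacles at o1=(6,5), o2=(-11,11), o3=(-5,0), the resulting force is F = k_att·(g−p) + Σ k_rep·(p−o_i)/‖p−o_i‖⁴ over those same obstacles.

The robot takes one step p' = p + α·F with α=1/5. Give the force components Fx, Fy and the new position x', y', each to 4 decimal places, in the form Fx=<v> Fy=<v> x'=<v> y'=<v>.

Fx=4.4472 Fy=-2.9296 x'=-7.1106 y'=3.4141

F_att = 3/4·(g−p) = 3/4·(6,-4) = (4.5000,-3.0000)
o1: d²=197 > ρ²=25 → inactive
o2: d²=58 > ρ²=25 → inactive
o3: d²=25 ≤ ρ²=25; F_rep = 11·(-3,4)/25² = (-0.0528,0.0704)
F = F_att + ΣF_rep = (4.4472,-2.9296)
p' = p + 1/5·F = (-7.1106,3.4141)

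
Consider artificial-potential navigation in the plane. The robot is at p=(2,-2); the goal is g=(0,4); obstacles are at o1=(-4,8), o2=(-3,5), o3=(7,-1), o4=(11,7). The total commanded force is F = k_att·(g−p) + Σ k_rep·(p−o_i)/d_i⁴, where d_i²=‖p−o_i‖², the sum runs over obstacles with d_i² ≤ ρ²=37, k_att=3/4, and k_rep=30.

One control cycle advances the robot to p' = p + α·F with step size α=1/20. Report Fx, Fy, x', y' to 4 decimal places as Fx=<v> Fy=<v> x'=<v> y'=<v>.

Fx=-1.7219 Fy=4.4556 x'=1.9139 y'=-1.7772

F_att = 3/4·(g−p) = 3/4·(-2,6) = (-1.5000,4.5000)
o1: d²=136 > ρ²=37 → inactive
o2: d²=74 > ρ²=37 → inactive
o3: d²=26 ≤ ρ²=37; F_rep = 30·(-5,-1)/26² = (-0.2219,-0.0444)
o4: d²=162 > ρ²=37 → inactive
F = F_att + ΣF_rep = (-1.7219,4.4556)
p' = p + 1/20·F = (1.9139,-1.7772)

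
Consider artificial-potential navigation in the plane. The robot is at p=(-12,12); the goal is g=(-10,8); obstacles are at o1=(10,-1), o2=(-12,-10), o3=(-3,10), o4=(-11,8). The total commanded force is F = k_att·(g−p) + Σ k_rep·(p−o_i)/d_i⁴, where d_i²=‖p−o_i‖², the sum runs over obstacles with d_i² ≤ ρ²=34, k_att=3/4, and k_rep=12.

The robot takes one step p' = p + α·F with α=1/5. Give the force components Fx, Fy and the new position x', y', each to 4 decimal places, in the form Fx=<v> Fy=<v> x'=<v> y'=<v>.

Fx=1.4585 Fy=-2.8339 x'=-11.7083 y'=11.4332

F_att = 3/4·(g−p) = 3/4·(2,-4) = (1.5000,-3.0000)
o1: d²=653 > ρ²=34 → inactive
o2: d²=484 > ρ²=34 → inactive
o3: d²=85 > ρ²=34 → inactive
o4: d²=17 ≤ ρ²=34; F_rep = 12·(-1,4)/17² = (-0.0415,0.1661)
F = F_att + ΣF_rep = (1.4585,-2.8339)
p' = p + 1/5·F = (-11.7083,11.4332)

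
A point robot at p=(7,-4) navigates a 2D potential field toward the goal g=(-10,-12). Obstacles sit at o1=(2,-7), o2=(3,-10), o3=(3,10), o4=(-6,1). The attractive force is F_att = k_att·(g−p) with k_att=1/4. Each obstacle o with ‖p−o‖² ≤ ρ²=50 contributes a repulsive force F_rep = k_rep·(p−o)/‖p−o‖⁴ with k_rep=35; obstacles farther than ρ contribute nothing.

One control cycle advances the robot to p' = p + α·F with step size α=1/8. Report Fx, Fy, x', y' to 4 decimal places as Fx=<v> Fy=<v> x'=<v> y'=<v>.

F_att = 1/4·(g−p) = 1/4·(-17,-8) = (-4.2500,-2.0000)
o1: d²=34 ≤ ρ²=50; F_rep = 35·(5,3)/34² = (0.1514,0.0908)
o2: d²=52 > ρ²=50 → inactive
o3: d²=212 > ρ²=50 → inactive
o4: d²=194 > ρ²=50 → inactive
F = F_att + ΣF_rep = (-4.0986,-1.9092)
p' = p + 1/8·F = (6.4877,-4.2386)

Fx=-4.0986 Fy=-1.9092 x'=6.4877 y'=-4.2386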